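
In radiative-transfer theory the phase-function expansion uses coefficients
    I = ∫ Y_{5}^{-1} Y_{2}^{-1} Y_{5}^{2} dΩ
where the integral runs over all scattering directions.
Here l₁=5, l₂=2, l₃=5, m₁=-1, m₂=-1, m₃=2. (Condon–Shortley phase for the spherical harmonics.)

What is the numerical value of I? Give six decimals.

0.104819

Rules hold: Σm=0, L=12 even, 3≤5≤7.
N = 11·5·11 = 605
Δ = 2!·8!·2!/13! = 1/38610
Racah Σ t=0..2: t=0:+1/2880 t=1:−1/576 t=2:+1/2880 = -1/960
⇒ 3j(5 2 5; 0 0 0)² = 10/429, sgn +1
Racah Σ t=0..1: t=0:+1/2880 t=1:−1/1440 = -1/2880
⇒ 3j(5 2 5; -1 -1 2)² = 7/715, sgn +1
4πI² = N·(3j₀)²·(3jₘ)² = 70/507
I = +1·√(0.138067/4π) = 0.10481902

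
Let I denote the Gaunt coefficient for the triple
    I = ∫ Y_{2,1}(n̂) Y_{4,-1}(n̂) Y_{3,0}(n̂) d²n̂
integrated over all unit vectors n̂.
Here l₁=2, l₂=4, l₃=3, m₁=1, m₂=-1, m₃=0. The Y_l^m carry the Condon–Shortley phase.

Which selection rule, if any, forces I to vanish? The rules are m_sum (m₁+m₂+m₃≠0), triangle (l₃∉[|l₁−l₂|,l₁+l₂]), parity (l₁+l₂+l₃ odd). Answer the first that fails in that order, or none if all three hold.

m₁+m₂+m₃ = 1 − 1 + 0 = 0  ✓
triangle: |2−4|=2 ≤ l₃=3 ≤ 2+4=6  ✓
parity: l₁+l₂+l₃ = 9 is odd  ✗

parity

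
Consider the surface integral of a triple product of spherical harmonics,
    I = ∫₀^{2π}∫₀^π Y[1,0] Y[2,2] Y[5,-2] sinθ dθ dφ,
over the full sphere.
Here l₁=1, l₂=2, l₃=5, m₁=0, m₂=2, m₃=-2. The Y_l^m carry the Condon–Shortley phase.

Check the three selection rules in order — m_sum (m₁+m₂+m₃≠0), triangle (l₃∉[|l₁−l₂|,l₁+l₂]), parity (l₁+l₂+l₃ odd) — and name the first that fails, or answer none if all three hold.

Σmᵢ = 0  ✓
l₃∈[|l₁−l₂|,l₁+l₂]=[1,3], have l₃=5  ✗
Σlᵢ = 8 ⇒ even

triangle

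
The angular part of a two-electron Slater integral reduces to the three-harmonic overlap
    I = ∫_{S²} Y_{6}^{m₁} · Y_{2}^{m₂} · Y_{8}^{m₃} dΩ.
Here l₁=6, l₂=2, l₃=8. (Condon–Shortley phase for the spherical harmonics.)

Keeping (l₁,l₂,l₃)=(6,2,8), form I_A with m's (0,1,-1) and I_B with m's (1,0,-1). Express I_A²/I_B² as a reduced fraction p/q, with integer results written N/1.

Shared (l₁,l₂,l₃)=(6,2,8): N and (l;000)² cancel in I_A²/I_B².
A: Δ = 0!·12!·4!/17! = 1/30940; Racah Σ t=0..0: t=0:+1/3110400 = 1/3110400; ⇒ 3j(6 2 8; 0 1 -1)² = 21/1105, sgn -1
B: Δ = 0!·12!·4!/17! = 1/30940; Racah Σ t=0..0: t=0:+1/2419200 = 1/2419200; ⇒ 3j(6 2 8; 1 0 -1)² = 27/1105, sgn -1
I_A²/I_B² = (21/1105)/(27/1105) = 7/9

7/9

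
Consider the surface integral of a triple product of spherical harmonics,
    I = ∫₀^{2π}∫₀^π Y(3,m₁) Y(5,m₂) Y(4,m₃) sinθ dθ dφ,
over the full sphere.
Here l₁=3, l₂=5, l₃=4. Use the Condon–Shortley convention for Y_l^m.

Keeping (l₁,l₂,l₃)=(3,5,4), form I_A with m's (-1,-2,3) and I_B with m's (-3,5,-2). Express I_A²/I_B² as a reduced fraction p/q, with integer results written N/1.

Shared (l₁,l₂,l₃)=(3,5,4): N and (l;000)² cancel in I_A²/I_B².
A: Δ = 4!·2!·6!/13! = 1/180180; Racah Σ t=2..3: t=2:+1/960 t=3:−1/4320 = 7/8640; ⇒ 3j(3 5 4; -1 -2 3)² = 343/12870, sgn -1
B: Δ = 4!·2!·6!/13! = 1/180180; Racah Σ t=4..4: t=4:+1/34560 = 1/34560; ⇒ 3j(3 5 4; -3 5 -2)² = 5/286, sgn +1
I_A²/I_B² = (343/12870)/(5/286) = 343/225

343/225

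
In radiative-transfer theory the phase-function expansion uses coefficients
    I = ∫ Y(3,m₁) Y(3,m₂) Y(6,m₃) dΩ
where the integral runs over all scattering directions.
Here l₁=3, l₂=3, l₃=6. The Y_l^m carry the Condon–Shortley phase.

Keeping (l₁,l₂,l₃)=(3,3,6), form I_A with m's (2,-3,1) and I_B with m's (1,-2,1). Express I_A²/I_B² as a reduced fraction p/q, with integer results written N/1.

Same 3,3,6: normalisation and zero-m 3j drop out of the ratio.
A: Δ: 0! 6! 6! / 13! → 1/12012; sum: t=0:+1/86400 = 1/86400; 3j²(3 3 6; 2 -3 1) = Δ·Π!·Σ² = 1/1716  (sign -1)
B: Δ: 0! 6! 6! / 13! → 1/12012; sum: t=0:+1/5760 = 1/5760; 3j²(3 3 6; 1 -2 1) = Δ·Π!·Σ² = 5/572  (sign -1)
I_A²/I_B² = (1/1716)/(5/572) = 1/15

1/15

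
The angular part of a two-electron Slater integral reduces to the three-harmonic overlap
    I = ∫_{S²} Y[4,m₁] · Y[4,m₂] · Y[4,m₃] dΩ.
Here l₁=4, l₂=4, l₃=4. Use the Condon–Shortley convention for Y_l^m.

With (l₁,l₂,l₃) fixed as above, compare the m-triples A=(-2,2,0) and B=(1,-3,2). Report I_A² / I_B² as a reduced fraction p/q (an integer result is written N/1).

121/70

Same 4,4,4: normalisation and zero-m 3j drop out of the ratio.
A: Δ: 4! 4! 4! / 13! → 1/450450; sum: t=2:+1/2304 t=3:−1/216 t=4:+1/384 = -11/6912; 3j²(4 4 4; -2 2 0) = Δ·Π!·Σ² = 11/1638  (sign -1)
B: Δ: 4! 4! 4! / 13! → 1/450450; sum: t=0:+1/864 t=1:−1/576 = -1/1728; 3j²(4 4 4; 1 -3 2) = Δ·Π!·Σ² = 5/1287  (sign -1)
I_A²/I_B² = (11/1638)/(5/1287) = 121/70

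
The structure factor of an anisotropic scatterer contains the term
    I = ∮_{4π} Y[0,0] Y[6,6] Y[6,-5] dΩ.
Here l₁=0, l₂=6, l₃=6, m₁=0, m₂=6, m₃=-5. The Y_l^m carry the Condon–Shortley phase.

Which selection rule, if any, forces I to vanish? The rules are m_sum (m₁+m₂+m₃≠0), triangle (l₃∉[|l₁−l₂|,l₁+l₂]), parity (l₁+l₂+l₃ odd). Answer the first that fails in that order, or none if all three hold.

m₁+m₂+m₃ = 0 + 6 − 5 = 1  ✗
triangle: |0−6|=6 ≤ l₃=6 ≤ 0+6=6
parity: l₁+l₂+l₃ = 12 is even

m_sum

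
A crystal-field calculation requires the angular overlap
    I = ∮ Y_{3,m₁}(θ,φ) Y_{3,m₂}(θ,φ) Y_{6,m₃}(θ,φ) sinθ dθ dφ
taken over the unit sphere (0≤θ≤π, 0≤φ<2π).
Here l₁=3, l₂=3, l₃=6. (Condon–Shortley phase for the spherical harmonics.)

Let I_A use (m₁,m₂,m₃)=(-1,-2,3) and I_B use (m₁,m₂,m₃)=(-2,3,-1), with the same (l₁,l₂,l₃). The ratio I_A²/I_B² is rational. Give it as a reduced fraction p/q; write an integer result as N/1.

Same 3,3,6: normalisation and zero-m 3j drop out of the ratio.
A: Δ: 0! 6! 6! / 13! → 1/12012; sum: t=0:+1/5760 = 1/5760; 3j²(3 3 6; -1 -2 3) = Δ·Π!·Σ² = 9/286  (sign -1)
B: Δ: 0! 6! 6! / 13! → 1/12012; sum: t=0:+1/86400 = 1/86400; 3j²(3 3 6; -2 3 -1) = Δ·Π!·Σ² = 1/1716  (sign -1)
I_A²/I_B² = (9/286)/(1/1716) = 54/1

54/1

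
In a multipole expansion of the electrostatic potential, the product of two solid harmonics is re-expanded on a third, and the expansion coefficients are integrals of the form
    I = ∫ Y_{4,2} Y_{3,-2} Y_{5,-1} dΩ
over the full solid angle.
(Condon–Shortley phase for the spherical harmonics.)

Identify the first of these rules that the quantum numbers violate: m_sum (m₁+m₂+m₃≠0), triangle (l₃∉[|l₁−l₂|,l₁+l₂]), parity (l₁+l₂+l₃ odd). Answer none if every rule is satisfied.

azimuthal sum: 2 − 2 − 1 = -1  ✗
1 ≤ 5 ≤ 7 (triangle on l)
L = 4 + 3 + 5 = 12 (even)

m_sum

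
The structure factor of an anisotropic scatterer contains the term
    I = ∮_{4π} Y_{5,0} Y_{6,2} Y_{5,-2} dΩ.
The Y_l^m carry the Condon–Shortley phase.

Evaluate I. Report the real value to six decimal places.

-0.043391

Checks pass: Σm=0; 16 even; l₃=5∈[1,11].
(2·5+1)(2·6+1)(2·5+1) = 1573
Δ: 6! 4! 6! / 17! → 1/28588560
sum: t=1:−1/345600 t=2:+1/13824 t=3:−1/5184 t=4:+1/13824 t=5:−1/345600 = -7/129600
3j²(5 6 5; 0 0 0) = Δ·Π!·Σ² = 80/7293  (sign +1)
sum: t=2:+1/207360 t=3:−1/17280 t=4:+1/13824 t=5:−1/103680 = 1/103680
3j²(5 6 5; 0 2 -2) = Δ·Π!·Σ² = 10/7293  (sign -1)
combine: 4πI² = 1573·80/7293·10/7293 = 800/33813
take √, sign -1: I = -0.04339086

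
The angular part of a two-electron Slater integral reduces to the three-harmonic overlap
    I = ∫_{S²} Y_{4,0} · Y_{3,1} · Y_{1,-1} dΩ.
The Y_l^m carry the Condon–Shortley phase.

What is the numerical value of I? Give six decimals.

Checks pass: Σm=0; 8 even; l₃=1∈[1,7].
(2·4+1)(2·3+1)(2·1+1) = 189
Δ: 6! 2! 0! / 9! → 1/252
sum: t=3:−1/36 = -1/36
3j²(4 3 1; 0 0 0) = Δ·Π!·Σ² = 4/63  (sign +1)
sum: t=4:+1/96 = 1/96
3j²(4 3 1; 0 1 -1) = Δ·Π!·Σ² = 1/42  (sign +1)
combine: 4πI² = 189·4/63·1/42 = 2/7
take √, sign +1: I = 0.15078601

0.150786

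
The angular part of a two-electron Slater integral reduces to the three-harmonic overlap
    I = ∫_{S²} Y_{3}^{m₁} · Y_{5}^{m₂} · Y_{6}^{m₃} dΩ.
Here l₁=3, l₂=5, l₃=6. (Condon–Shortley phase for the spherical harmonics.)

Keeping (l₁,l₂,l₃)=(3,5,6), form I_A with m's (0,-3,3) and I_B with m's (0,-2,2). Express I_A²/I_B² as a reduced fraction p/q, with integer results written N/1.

l's match ⇒ only the (l;m) 3-j factors differ between A and B.
A: triangle coeff Δ(3,5,6) = 1/675675; Σ_t [0,2]: t=0:+1/17280 t=1:−1/20160 t=2:+1/483840 = 1/96768; (3j)²=1/1001 [(3 5 6; 0 -3 3)], sign=-1
B: triangle coeff Δ(3,5,6) = 1/675675; Σ_t [0,2]: t=0:+1/8640 t=1:−1/5760 t=2:+1/60480 = -1/24192; (3j)²=8/3003 [(3 5 6; 0 -2 2)], sign=-1
I_A²/I_B² = (1/1001)/(8/3003) = 3/8

3/8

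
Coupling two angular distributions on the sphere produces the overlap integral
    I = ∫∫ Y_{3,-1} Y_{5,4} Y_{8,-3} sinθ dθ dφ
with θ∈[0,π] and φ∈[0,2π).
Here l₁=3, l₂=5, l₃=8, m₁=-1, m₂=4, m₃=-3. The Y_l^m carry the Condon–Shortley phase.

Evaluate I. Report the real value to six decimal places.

-0.069622

m-sum 0 ✓  L=16 even ✓  2≤8≤8 ✓
Π(2lᵢ+1) = 7×11×17 = 1309
triangle coeff Δ(3,5,8) = 1/136136
Σ_t [0,0]: t=0:+1/518400 = 1/518400
(3j)²=56/2431 [(3 5 8; 0 0 0)], sign=+1
Σ_t [0,0]: t=0:+1/17418240 = 1/17418240
(3j)²=25/12376 [(3 5 8; -1 4 -3)], sign=-1
⇒ 4πI² = 175/2873
I = (-1)√(175/2873/(4π)) = -0.06962197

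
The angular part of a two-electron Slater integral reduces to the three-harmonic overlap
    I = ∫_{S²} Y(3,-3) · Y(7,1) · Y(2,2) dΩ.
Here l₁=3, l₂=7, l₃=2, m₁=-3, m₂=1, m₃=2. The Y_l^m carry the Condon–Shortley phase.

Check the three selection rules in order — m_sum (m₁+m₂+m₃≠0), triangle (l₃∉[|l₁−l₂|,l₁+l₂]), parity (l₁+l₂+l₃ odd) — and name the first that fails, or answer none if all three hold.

triangle

azimuthal sum: -3 + 1 + 2 = 0  ✓
4 ≤ 2 ≤ 10 (triangle on l)  ✗
L = 3 + 7 + 2 = 12 (even)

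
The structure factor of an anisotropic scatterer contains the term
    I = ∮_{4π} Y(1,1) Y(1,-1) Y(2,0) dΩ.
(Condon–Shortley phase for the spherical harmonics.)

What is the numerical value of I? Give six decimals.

Checks pass: Σm=0; 4 even; l₃=2∈[0,2].
(2·1+1)(2·1+1)(2·2+1) = 45
Δ: 0! 2! 2! / 5! → 1/30
sum: t=0:+1/1 = 1/1
3j²(1 1 2; 0 0 0) = Δ·Π!·Σ² = 2/15  (sign +1)
sum: t=0:+1/4 = 1/4
3j²(1 1 2; 1 -1 0) = Δ·Π!·Σ² = 1/30  (sign +1)
combine: 4πI² = 45·2/15·1/30 = 1/5
take √, sign +1: I = 0.12615663

0.126157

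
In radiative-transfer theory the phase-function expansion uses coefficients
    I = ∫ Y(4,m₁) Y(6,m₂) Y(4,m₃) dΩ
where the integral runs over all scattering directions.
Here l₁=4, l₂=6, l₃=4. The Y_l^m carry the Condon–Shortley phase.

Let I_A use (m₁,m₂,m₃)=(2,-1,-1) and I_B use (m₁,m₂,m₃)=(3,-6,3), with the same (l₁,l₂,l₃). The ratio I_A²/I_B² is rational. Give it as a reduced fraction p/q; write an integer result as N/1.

Same 4,6,4: normalisation and zero-m 3j drop out of the ratio.
A: Δ: 6! 2! 6! / 15! → 1/1261260; sum: t=0:+1/172800 t=1:−1/5760 t=2:+1/3456 = 7/57600; 3j²(4 6 4; 2 -1 -1) = Δ·Π!·Σ² = 21/2860  (sign -1)
B: Δ: 6! 2! 6! / 15! → 1/1261260; sum: t=0:+1/518400 = 1/518400; 3j²(4 6 4; 3 -6 3) = Δ·Π!·Σ² = 7/195  (sign -1)
I_A²/I_B² = (21/2860)/(7/195) = 9/44

9/44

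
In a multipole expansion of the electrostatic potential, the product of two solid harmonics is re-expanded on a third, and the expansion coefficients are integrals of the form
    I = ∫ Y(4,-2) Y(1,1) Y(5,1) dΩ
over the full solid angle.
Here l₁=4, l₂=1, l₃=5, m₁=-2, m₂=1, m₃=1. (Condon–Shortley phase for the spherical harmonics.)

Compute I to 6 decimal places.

m-sum 0 ✓  L=10 even ✓  3≤5≤5 ✓
Π(2lᵢ+1) = 9×3×11 = 297
triangle coeff Δ(4,1,5) = 1/495
Σ_t [0,0]: t=0:+1/576 = 1/576
(3j)²=5/99 [(4 1 5; 0 0 0)], sign=-1
Σ_t [0,0]: t=0:+1/2880 = 1/2880
(3j)²=2/165 [(4 1 5; -2 1 1)], sign=+1
⇒ 4πI² = 2/11
I = (-1)√(2/11/(4π)) = -0.12028562

-0.120286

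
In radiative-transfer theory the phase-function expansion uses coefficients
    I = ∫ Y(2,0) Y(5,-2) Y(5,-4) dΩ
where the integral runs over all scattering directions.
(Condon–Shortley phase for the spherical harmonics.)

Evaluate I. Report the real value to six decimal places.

0.000000

0 − 2 − 4 = -6 ≠ 0: azimuthal integral kills it; I = 0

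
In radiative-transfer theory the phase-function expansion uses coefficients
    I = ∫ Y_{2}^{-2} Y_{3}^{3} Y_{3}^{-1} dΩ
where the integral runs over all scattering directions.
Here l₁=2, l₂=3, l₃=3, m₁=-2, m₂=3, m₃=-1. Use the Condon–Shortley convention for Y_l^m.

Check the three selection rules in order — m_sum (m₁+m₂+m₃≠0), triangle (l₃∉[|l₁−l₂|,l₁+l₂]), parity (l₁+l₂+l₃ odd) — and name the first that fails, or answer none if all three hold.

none

Σmᵢ = 0  ✓
l₃∈[|l₁−l₂|,l₁+l₂]=[1,5], have l₃=3  ✓
Σlᵢ = 8 ⇒ even  ✓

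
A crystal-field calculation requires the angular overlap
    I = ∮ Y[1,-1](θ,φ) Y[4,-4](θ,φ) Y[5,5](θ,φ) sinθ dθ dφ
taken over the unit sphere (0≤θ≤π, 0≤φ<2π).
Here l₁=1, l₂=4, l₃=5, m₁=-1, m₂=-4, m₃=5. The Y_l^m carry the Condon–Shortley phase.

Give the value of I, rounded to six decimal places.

-0.329416

Rules hold: Σm=0, L=10 even, 3≤5≤5.
N = 3·9·11 = 297
Δ = 0!·2!·8!/11! = 1/495
Racah Σ t=0..0: t=0:+1/576 = 1/576
⇒ 3j(1 4 5; 0 0 0)² = 5/99, sgn -1
Racah Σ t=0..0: t=0:+1/80640 = 1/80640
⇒ 3j(1 4 5; -1 -4 5)² = 1/11, sgn +1
4πI² = N·(3j₀)²·(3jₘ)² = 15/11
I = -1·√(1.36364/4π) = -0.32941575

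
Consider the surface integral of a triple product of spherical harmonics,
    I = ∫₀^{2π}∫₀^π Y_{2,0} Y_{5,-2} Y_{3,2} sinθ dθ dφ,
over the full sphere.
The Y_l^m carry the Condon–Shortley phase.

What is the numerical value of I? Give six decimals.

Rules hold: Σm=0, L=10 even, 3≤3≤7.
N = 5·11·7 = 385
Δ = 4!·0!·6!/11! = 1/2310
Racah Σ t=2..2: t=2:+1/144 = 1/144
⇒ 3j(2 5 3; 0 0 0)² = 10/231, sgn -1
Racah Σ t=2..2: t=2:+1/480 = 1/480
⇒ 3j(2 5 3; 0 -2 2)² = 3/110, sgn -1
4πI² = N·(3j₀)²·(3jₘ)² = 5/11
I = +1·√(0.454545/4π) = 0.19018827

0.190188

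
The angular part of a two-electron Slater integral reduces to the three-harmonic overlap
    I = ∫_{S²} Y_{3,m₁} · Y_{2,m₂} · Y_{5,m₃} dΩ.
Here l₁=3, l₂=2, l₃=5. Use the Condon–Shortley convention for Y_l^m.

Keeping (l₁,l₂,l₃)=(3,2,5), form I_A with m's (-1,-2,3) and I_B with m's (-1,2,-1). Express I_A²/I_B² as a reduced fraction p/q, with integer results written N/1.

Same 3,2,5: normalisation and zero-m 3j drop out of the ratio.
A: Δ: 0! 6! 4! / 11! → 1/2310; sum: t=0:+1/1152 = 1/1152; 3j²(3 2 5; -1 -2 3) = Δ·Π!·Σ² = 1/33  (sign +1)
B: Δ: 0! 6! 4! / 11! → 1/2310; sum: t=0:+1/1152 = 1/1152; 3j²(3 2 5; -1 2 -1) = Δ·Π!·Σ² = 1/154  (sign +1)
I_A²/I_B² = (1/33)/(1/154) = 14/3

14/3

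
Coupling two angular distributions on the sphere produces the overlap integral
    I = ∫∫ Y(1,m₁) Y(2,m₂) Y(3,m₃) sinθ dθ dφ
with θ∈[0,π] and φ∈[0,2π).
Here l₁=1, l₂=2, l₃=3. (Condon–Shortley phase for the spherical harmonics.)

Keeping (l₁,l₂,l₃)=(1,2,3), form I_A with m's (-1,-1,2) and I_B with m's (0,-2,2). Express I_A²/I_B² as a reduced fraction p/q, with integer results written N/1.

Same 1,2,3: normalisation and zero-m 3j drop out of the ratio.
A: Δ: 0! 2! 4! / 7! → 1/105; sum: t=0:+1/12 = 1/12; 3j²(1 2 3; -1 -1 2) = Δ·Π!·Σ² = 2/21  (sign -1)
B: Δ: 0! 2! 4! / 7! → 1/105; sum: t=0:+1/24 = 1/24; 3j²(1 2 3; 0 -2 2) = Δ·Π!·Σ² = 1/21  (sign -1)
I_A²/I_B² = (2/21)/(1/21) = 2/1

2/1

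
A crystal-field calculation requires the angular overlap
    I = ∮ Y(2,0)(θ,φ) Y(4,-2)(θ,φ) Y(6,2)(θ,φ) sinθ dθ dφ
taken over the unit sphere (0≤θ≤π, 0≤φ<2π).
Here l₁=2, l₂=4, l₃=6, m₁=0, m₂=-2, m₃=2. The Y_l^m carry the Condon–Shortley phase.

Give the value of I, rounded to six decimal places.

0.206144

m-sum 0 ✓  L=12 even ✓  2≤6≤6 ✓
Π(2lᵢ+1) = 5×9×13 = 585
triangle coeff Δ(2,4,6) = 1/6435
Σ_t [0,0]: t=0:+1/2304 = 1/2304
(3j)²=5/143 [(2 4 6; 0 0 0)], sign=+1
Σ_t [0,0]: t=0:+1/5760 = 1/5760
(3j)²=56/2145 [(2 4 6; 0 -2 2)], sign=+1
⇒ 4πI² = 840/1573
I = (+1)√(840/1573/(4π)) = 0.20614383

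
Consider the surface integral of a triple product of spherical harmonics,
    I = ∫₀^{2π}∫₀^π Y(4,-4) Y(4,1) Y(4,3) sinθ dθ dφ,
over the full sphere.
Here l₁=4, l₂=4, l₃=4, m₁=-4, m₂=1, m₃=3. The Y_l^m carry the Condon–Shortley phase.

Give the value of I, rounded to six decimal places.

m-sum 0 ✓  L=12 even ✓  0≤4≤8 ✓
Π(2lᵢ+1) = 9×9×9 = 729
triangle coeff Δ(4,4,4) = 1/450450
Σ_t [0,4]: t=0:+1/13824 t=1:−1/216 t=2:+1/64 t=3:−1/216 t=4:+1/13824 = 5/768
(3j)²=18/1001 [(4 4 4; 0 0 0)], sign=+1
Σ_t [4,4]: t=4:+1/3456 = 1/3456
(3j)²=35/1287 [(4 4 4; -4 1 3)], sign=-1
⇒ 4πI² = 7290/20449
I = (-1)√(7290/20449/(4π)) = -0.16843130

-0.168431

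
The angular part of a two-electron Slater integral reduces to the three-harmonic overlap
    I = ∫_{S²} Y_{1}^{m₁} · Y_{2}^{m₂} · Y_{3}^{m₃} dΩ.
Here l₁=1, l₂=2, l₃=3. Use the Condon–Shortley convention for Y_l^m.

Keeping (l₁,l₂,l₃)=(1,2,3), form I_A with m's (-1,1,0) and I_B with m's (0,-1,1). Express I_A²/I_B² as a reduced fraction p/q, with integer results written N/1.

3/8

Same 1,2,3: normalisation and zero-m 3j drop out of the ratio.
A: Δ: 0! 2! 4! / 7! → 1/105; sum: t=0:+1/12 = 1/12; 3j²(1 2 3; -1 1 0) = Δ·Π!·Σ² = 1/35  (sign -1)
B: Δ: 0! 2! 4! / 7! → 1/105; sum: t=0:+1/6 = 1/6; 3j²(1 2 3; 0 -1 1) = Δ·Π!·Σ² = 8/105  (sign +1)
I_A²/I_B² = (1/35)/(8/105) = 3/8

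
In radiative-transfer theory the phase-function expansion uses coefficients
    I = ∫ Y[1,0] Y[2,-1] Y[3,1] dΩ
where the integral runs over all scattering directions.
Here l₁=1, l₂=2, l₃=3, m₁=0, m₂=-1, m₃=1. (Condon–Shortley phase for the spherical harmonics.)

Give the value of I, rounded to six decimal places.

-0.233597

Checks pass: Σm=0; 6 even; l₃=3∈[1,3].
(2·1+1)(2·2+1)(2·3+1) = 105
Δ: 0! 2! 4! / 7! → 1/105
sum: t=0:+1/4 = 1/4
3j²(1 2 3; 0 0 0) = Δ·Π!·Σ² = 3/35  (sign -1)
sum: t=0:+1/6 = 1/6
3j²(1 2 3; 0 -1 1) = Δ·Π!·Σ² = 8/105  (sign +1)
combine: 4πI² = 105·3/35·8/105 = 24/35
take √, sign -1: I = -0.23359668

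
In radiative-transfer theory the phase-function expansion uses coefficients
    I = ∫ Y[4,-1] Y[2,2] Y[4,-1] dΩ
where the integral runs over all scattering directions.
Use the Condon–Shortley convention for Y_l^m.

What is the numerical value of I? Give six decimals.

Rules hold: Σm=0, L=10 even, 2≤4≤6.
N = 9·5·9 = 405
Δ = 2!·6!·2!/11! = 1/13860
Racah Σ t=0..2: t=0:+1/192 t=1:−1/36 t=2:+1/192 = -5/288
⇒ 3j(4 2 4; 0 0 0)² = 20/693, sgn -1
Racah Σ t=2..2: t=2:+1/144 = 1/144
⇒ 3j(4 2 4; -1 2 -1)² = 10/231, sgn -1
4πI² = N·(3j₀)²·(3jₘ)² = 3000/5929
I = +1·√(0.505988/4π) = 0.20066192

0.200662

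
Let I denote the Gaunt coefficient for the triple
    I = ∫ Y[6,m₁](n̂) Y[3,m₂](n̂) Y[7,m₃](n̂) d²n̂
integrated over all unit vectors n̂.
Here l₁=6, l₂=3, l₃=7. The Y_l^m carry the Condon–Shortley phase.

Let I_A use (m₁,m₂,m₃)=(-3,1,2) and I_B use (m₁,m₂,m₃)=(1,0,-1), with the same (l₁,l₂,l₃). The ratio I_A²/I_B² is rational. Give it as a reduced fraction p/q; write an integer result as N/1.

l's match ⇒ only the (l;m) 3-j factors differ between A and B.
A: triangle coeff Δ(6,3,7) = 1/2042040; Σ_t [0,2]: t=0:+1/17418240 t=1:−1/483840 t=2:+1/241920 = 37/17418240; (3j)²=1369/136136 [(6 3 7; -3 1 2)], sign=-1
B: triangle coeff Δ(6,3,7) = 1/2042040; Σ_t [0,2]: t=0:+1/172800 t=1:−1/69120 t=2:+1/362880 = -43/7257600; (3j)²=1849/170170 [(6 3 7; 1 0 -1)], sign=-1
I_A²/I_B² = (1369/136136)/(1849/170170) = 6845/7396

6845/7396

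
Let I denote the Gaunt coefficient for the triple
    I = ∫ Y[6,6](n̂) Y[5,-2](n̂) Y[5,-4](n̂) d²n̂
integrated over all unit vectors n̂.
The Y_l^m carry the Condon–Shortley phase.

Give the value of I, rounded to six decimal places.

m-sum 0 ✓  L=16 even ✓  1≤5≤11 ✓
Π(2lᵢ+1) = 13×11×11 = 1573
triangle coeff Δ(6,5,5) = 1/28588560
Σ_t [1,5]: t=1:−1/345600 t=2:+1/13824 t=3:−1/5184 t=4:+1/13824 t=5:−1/345600 = -7/129600
(3j)²=80/7293 [(6 5 5; 0 0 0)], sign=+1
Σ_t [0,0]: t=0:+1/3110400 = 1/3110400
(3j)²=21/1105 [(6 5 5; 6 -2 -4)], sign=-1
⇒ 4πI² = 1232/3757
I = (-1)√(1232/3757/(4π)) = -0.16153991

-0.161540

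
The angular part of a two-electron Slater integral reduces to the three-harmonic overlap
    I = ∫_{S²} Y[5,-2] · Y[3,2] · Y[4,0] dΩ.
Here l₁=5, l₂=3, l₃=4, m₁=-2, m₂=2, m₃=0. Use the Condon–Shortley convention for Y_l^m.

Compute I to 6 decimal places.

Checks pass: Σm=0; 12 even; l₃=4∈[2,8].
(2·5+1)(2·3+1)(2·4+1) = 693
Δ: 4! 6! 2! / 13! → 1/180180
sum: t=1:−1/576 t=2:+1/144 t=3:−1/576 = 1/288
3j²(5 3 4; 0 0 0) = Δ·Π!·Σ² = 20/1001  (sign +1)
sum: t=3:−1/576 t=4:+1/864 = -1/1728
3j²(5 3 4; -2 2 0) = Δ·Π!·Σ² = 5/1287  (sign -1)
combine: 4πI² = 693·20/1001·5/1287 = 100/1859
take √, sign -1: I = -0.06542675

-0.065427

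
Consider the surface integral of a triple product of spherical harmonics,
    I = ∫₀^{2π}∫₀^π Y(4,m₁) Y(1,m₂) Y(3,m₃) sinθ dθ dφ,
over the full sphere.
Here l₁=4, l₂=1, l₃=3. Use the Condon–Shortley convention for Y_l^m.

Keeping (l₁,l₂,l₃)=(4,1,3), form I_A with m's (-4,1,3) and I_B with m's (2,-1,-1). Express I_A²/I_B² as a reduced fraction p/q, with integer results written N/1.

Same 4,1,3: normalisation and zero-m 3j drop out of the ratio.
A: Δ: 2! 6! 0! / 9! → 1/252; sum: t=2:+1/1440 = 1/1440; 3j²(4 1 3; -4 1 3) = Δ·Π!·Σ² = 1/9  (sign +1)
B: Δ: 2! 6! 0! / 9! → 1/252; sum: t=0:+1/96 = 1/96; 3j²(4 1 3; 2 -1 -1) = Δ·Π!·Σ² = 5/84  (sign +1)
I_A²/I_B² = (1/9)/(5/84) = 28/15

28/15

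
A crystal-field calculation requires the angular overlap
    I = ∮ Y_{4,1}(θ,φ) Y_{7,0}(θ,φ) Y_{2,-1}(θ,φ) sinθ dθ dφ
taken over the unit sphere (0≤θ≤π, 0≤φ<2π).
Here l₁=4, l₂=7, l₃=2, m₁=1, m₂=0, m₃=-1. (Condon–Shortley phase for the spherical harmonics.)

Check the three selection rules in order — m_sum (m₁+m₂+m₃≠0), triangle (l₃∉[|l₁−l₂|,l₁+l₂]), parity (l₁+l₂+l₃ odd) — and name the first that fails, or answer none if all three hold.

azimuthal sum: 1 + 0 − 1 = 0  ✓
3 ≤ 2 ≤ 11 (triangle on l)  ✗
L = 4 + 7 + 2 = 13 (odd)

triangle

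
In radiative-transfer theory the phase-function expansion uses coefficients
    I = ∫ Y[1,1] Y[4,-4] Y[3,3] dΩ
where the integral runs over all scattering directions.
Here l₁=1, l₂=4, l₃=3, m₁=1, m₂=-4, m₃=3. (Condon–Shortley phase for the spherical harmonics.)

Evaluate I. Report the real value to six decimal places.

Rules hold: Σm=0, L=8 even, 3≤3≤5.
N = 3·9·7 = 189
Δ = 2!·0!·6!/9! = 1/252
Racah Σ t=1..1: t=1:−1/36 = -1/36
⇒ 3j(1 4 3; 0 0 0)² = 4/63, sgn +1
Racah Σ t=0..0: t=0:+1/1440 = 1/1440
⇒ 3j(1 4 3; 1 -4 3)² = 1/9, sgn +1
4πI² = N·(3j₀)²·(3jₘ)² = 4/3
I = +1·√(1.33333/4π) = 0.32573501

0.325735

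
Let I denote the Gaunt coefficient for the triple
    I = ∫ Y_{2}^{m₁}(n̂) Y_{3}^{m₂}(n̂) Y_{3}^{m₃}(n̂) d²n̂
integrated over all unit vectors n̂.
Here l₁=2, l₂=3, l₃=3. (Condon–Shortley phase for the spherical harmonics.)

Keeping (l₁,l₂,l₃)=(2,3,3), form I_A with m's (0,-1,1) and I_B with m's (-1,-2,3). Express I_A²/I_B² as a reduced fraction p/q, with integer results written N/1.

9/25

l's match ⇒ only the (l;m) 3-j factors differ between A and B.
A: triangle coeff Δ(2,3,3) = 1/3780; Σ_t [0,2]: t=0:+1/16 t=1:−1/6 t=2:+1/96 = -3/32; (3j)²=3/140 [(2 3 3; 0 -1 1)], sign=-1
B: triangle coeff Δ(2,3,3) = 1/3780; Σ_t [1,1]: t=1:−1/48 = -1/48; (3j)²=5/84 [(2 3 3; -1 -2 3)], sign=-1
I_A²/I_B² = (3/140)/(5/84) = 9/25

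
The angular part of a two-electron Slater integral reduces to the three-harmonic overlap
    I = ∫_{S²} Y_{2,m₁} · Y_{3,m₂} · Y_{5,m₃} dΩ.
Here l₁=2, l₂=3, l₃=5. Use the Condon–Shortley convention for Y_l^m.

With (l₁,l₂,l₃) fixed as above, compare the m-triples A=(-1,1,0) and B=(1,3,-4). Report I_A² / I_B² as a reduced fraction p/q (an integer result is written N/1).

25/42

Same 2,3,5: normalisation and zero-m 3j drop out of the ratio.
A: Δ: 0! 4! 6! / 11! → 1/2310; sum: t=0:+1/288 = 1/288; 3j²(2 3 5; -1 1 0) = Δ·Π!·Σ² = 5/231  (sign -1)
B: Δ: 0! 4! 6! / 11! → 1/2310; sum: t=0:+1/4320 = 1/4320; 3j²(2 3 5; 1 3 -4) = Δ·Π!·Σ² = 2/55  (sign -1)
I_A²/I_B² = (5/231)/(2/55) = 25/42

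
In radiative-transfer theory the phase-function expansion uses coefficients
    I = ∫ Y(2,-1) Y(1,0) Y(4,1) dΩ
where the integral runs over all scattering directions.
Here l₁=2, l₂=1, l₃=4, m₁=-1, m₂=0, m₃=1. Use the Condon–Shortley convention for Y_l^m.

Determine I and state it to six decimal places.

triangle: need 1≤l₃≤3, have 4; I=0

0.000000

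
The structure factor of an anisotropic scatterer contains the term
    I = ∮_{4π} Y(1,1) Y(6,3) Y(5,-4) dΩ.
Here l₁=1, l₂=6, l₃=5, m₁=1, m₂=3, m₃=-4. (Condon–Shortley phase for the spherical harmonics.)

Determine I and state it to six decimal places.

-0.070770

m-sum 0 ✓  L=12 even ✓  5≤5≤7 ✓
Π(2lᵢ+1) = 3×13×11 = 429
triangle coeff Δ(1,6,5) = 1/858
Σ_t [1,1]: t=1:−1/14400 = -1/14400
(3j)²=6/143 [(1 6 5; 0 0 0)], sign=+1
Σ_t [0,0]: t=0:+1/725760 = 1/725760
(3j)²=1/286 [(1 6 5; 1 3 -4)], sign=-1
⇒ 4πI² = 9/143
I = (-1)√(9/143/(4π)) = -0.07076985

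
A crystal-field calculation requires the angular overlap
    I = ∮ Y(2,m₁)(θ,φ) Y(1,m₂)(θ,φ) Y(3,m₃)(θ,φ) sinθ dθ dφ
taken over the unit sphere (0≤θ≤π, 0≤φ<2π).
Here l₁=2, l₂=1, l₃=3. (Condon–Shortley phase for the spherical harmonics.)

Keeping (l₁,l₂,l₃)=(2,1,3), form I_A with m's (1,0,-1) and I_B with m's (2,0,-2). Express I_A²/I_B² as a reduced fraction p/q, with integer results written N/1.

Shared (l₁,l₂,l₃)=(2,1,3): N and (l;000)² cancel in I_A²/I_B².
A: Δ = 0!·4!·2!/7! = 1/105; Racah Σ t=0..0: t=0:+1/6 = 1/6; ⇒ 3j(2 1 3; 1 0 -1)² = 8/105, sgn +1
B: Δ = 0!·4!·2!/7! = 1/105; Racah Σ t=0..0: t=0:+1/24 = 1/24; ⇒ 3j(2 1 3; 2 0 -2)² = 1/21, sgn -1
I_A²/I_B² = (8/105)/(1/21) = 8/5

8/5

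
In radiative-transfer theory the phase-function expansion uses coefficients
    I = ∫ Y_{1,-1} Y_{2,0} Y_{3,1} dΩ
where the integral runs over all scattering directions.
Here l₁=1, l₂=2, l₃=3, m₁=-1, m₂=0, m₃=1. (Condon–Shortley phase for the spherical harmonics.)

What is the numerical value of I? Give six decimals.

-0.202301

Rules hold: Σm=0, L=6 even, 1≤3≤3.
N = 3·5·7 = 105
Δ = 0!·2!·4!/7! = 1/105
Racah Σ t=0..0: t=0:+1/4 = 1/4
⇒ 3j(1 2 3; 0 0 0)² = 3/35, sgn -1
Racah Σ t=0..0: t=0:+1/8 = 1/8
⇒ 3j(1 2 3; -1 0 1)² = 2/35, sgn +1
4πI² = N·(3j₀)²·(3jₘ)² = 18/35
I = -1·√(0.514286/4π) = -0.20230066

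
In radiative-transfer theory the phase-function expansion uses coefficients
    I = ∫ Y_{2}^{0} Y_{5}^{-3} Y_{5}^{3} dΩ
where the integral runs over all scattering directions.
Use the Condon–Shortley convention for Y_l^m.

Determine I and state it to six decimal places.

m-sum 0 ✓  L=12 even ✓  3≤5≤7 ✓
Π(2lᵢ+1) = 5×11×11 = 605
triangle coeff Δ(2,5,5) = 1/38610
Σ_t [0,2]: t=0:+1/2880 t=1:−1/576 t=2:+1/2880 = -1/960
(3j)²=10/429 [(2 5 5; 0 0 0)], sign=+1
Σ_t [0,2]: t=0:+1/5760 t=1:−1/5040 t=2:+1/161280 = -1/53760
(3j)²=1/4290 [(2 5 5; 0 -3 3)], sign=-1
⇒ 4πI² = 5/1521
I = (-1)√(5/1521/(4π)) = -0.01617393

-0.016174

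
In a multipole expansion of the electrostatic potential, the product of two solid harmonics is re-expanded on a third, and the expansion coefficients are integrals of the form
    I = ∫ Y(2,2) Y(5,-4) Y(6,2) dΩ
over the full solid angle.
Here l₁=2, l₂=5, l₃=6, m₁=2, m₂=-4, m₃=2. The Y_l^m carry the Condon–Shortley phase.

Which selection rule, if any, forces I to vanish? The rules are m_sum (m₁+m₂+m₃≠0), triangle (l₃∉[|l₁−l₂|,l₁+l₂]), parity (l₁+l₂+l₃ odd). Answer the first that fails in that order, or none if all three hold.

parity

azimuthal sum: 2 − 4 + 2 = 0  ✓
3 ≤ 6 ≤ 7 (triangle on l)  ✓
L = 2 + 5 + 6 = 13 (odd)  ✗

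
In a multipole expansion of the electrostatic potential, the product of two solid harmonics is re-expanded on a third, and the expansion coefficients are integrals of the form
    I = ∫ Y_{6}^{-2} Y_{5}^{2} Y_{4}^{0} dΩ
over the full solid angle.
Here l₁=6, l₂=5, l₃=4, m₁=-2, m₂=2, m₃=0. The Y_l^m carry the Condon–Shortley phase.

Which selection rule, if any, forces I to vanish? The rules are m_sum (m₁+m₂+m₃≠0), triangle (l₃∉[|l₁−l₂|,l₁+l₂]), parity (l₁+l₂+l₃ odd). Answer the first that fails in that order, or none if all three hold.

Σmᵢ = 0  ✓
l₃∈[|l₁−l₂|,l₁+l₂]=[1,11], have l₃=4  ✓
Σlᵢ = 15 ⇒ odd  ✗

parity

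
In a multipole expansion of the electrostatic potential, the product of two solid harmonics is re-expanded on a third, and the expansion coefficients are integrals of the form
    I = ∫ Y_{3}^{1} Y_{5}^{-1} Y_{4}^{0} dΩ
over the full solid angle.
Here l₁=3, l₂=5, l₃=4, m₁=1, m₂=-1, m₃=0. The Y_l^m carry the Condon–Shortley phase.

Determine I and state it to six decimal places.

Rules hold: Σm=0, L=12 even, 2≤4≤8.
N = 7·11·9 = 693
Δ = 4!·2!·6!/13! = 1/180180
Racah Σ t=1..3: t=1:−1/576 t=2:+1/144 t=3:−1/576 = 1/288
⇒ 3j(3 5 4; 0 0 0)² = 20/1001, sgn +1
Racah Σ t=0..2: t=0:+1/2304 t=1:−1/216 t=2:+1/384 = -11/6912
⇒ 3j(3 5 4; 1 -1 0)² = 11/1638, sgn -1
4πI² = N·(3j₀)²·(3jₘ)² = 110/1183
I = -1·√(0.0929839/4π) = -0.08601992

-0.086020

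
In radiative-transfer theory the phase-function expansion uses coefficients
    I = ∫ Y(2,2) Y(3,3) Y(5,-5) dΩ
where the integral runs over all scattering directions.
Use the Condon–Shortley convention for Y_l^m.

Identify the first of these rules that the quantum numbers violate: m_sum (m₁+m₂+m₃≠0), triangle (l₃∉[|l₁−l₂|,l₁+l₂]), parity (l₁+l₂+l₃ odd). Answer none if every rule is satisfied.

Σmᵢ = 0  ✓
l₃∈[|l₁−l₂|,l₁+l₂]=[1,5], have l₃=5  ✓
Σlᵢ = 10 ⇒ even  ✓

none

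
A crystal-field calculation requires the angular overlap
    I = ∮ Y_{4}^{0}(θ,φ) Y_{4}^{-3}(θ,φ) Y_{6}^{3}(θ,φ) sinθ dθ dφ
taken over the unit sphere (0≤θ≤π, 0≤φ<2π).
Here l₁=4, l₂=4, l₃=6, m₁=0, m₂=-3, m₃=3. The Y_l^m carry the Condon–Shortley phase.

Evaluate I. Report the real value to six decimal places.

0.123195

Rules hold: Σm=0, L=14 even, 0≤6≤8.
N = 9·9·13 = 1053
Δ = 2!·6!·6!/15! = 1/1261260
Racah Σ t=0..2: t=0:+1/4608 t=1:−1/1296 t=2:+1/4608 = -7/20736
⇒ 3j(4 4 6; 0 0 0)² = 20/1287, sgn -1
Racah Σ t=0..1: t=0:+1/11520 t=1:−1/25920 = 1/20736
⇒ 3j(4 4 6; 0 -3 3)² = 5/429, sgn -1
4πI² = N·(3j₀)²·(3jₘ)² = 300/1573
I = +1·√(0.190718/4π) = 0.12319450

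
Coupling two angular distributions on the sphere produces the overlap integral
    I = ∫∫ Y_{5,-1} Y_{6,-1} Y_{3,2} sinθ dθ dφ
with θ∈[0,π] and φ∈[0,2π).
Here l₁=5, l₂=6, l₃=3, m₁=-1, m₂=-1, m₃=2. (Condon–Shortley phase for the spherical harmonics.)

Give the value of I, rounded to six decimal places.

Rules hold: Σm=0, L=14 even, 1≤3≤11.
N = 11·13·7 = 1001
Δ = 8!·2!·4!/15! = 1/675675
Racah Σ t=3..5: t=3:−1/8640 t=4:+1/2304 t=5:−1/8640 = 7/34560
⇒ 3j(5 6 3; 0 0 0)² = 7/429, sgn -1
Racah Σ t=4..5: t=4:+1/6912 t=5:−1/17280 = 1/11520
⇒ 3j(5 6 3; -1 -1 2)² = 2/143, sgn -1
4πI² = N·(3j₀)²·(3jₘ)² = 98/429
I = +1·√(0.228438/4π) = 0.13482780

0.134828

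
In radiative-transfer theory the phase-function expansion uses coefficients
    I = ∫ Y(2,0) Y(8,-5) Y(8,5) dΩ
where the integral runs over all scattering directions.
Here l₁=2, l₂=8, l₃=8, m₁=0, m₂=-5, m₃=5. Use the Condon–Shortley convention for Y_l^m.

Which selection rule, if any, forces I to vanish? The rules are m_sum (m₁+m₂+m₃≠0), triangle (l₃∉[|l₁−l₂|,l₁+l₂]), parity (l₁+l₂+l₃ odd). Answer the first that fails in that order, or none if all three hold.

none

azimuthal sum: 0 − 5 + 5 = 0  ✓
6 ≤ 8 ≤ 10 (triangle on l)  ✓
L = 2 + 8 + 8 = 18 (even)  ✓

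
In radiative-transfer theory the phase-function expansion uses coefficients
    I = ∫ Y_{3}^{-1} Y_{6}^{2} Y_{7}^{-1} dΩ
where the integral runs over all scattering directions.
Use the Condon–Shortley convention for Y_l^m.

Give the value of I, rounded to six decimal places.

Checks pass: Σm=0; 16 even; l₃=7∈[3,9].
(2·3+1)(2·6+1)(2·7+1) = 1365
Δ: 2! 4! 10! / 17! → 1/2042040
sum: t=0:+1/207360 t=1:−1/57600 t=2:+1/207360 = -1/129600
3j²(3 6 7; 0 0 0) = Δ·Π!·Σ² = 168/12155  (sign +1)
sum: t=0:+1/3870720 t=1:−1/181440 t=2:+1/138240 = 23/11612160
3j²(3 6 7; -1 2 -1) = Δ·Π!·Σ² = 529/204204  (sign +1)
combine: 4πI² = 1365·168/12155·529/204204 = 22218/454597
take √, sign +1: I = 0.06236404

0.062364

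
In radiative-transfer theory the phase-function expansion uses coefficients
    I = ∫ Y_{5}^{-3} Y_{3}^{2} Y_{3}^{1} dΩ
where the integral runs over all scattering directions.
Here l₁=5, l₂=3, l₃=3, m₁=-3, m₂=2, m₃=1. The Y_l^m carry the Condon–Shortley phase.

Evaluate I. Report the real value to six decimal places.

L=11 odd ⇒ parity kills the (l;000) factor ⇒ I = 0

0.000000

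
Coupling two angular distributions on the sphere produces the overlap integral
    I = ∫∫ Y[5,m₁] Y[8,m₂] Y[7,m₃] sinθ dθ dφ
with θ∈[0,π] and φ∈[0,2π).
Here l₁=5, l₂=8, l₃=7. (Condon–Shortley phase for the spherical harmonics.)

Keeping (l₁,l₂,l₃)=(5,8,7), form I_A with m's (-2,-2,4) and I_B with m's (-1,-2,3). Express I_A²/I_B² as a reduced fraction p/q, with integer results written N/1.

308/142129

l's match ⇒ only the (l;m) 3-j factors differ between A and B.
A: triangle coeff Δ(5,8,7) = 1/814773960; Σ_t [3,6]: t=3:−1/26127360 t=4:+1/23224320 t=5:−1/174182400 t=6:+1/15676416000 = -1/1119744000; (3j)²=7/377910 [(5 8 7; -2 -2 4)], sign=+1
B: triangle coeff Δ(5,8,7) = 1/814773960; Σ_t [2,6]: t=2:+1/19906560 t=3:−1/6531840 t=4:+1/15482880 t=5:−1/261273600 t=6:+1/62705664000 = -377/8957952000; (3j)²=10933/1279080 [(5 8 7; -1 -2 3)], sign=-1
I_A²/I_B² = (7/377910)/(10933/1279080) = 308/142129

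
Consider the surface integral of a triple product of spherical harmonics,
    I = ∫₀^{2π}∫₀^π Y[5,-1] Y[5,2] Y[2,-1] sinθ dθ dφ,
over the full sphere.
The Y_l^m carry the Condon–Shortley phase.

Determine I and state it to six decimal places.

Rules hold: Σm=0, L=12 even, 0≤2≤10.
N = 11·11·5 = 605
Δ = 8!·2!·2!/13! = 1/38610
Racah Σ t=3..5: t=3:−1/2880 t=4:+1/576 t=5:−1/2880 = 1/960
⇒ 3j(5 5 2; 0 0 0)² = 10/429, sgn +1
Racah Σ t=5..6: t=5:−1/1440 t=6:+1/2880 = -1/2880
⇒ 3j(5 5 2; -1 2 -1)² = 7/715, sgn +1
4πI² = N·(3j₀)²·(3jₘ)² = 70/507
I = +1·√(0.138067/4π) = 0.10481902

0.104819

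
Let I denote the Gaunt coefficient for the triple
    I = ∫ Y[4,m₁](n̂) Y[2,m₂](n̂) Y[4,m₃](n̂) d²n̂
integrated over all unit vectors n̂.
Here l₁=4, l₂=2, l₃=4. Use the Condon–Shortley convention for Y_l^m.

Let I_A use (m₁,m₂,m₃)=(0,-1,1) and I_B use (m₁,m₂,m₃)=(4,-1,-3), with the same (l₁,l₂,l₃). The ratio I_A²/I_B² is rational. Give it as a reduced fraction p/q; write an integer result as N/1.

5/98

Shared (l₁,l₂,l₃)=(4,2,4): N and (l;000)² cancel in I_A²/I_B².
A: Δ = 2!·6!·2!/11! = 1/13860; Racah Σ t=0..1: t=0:+1/96 t=1:−1/72 = -1/288; ⇒ 3j(4 2 4; 0 -1 1)² = 1/462, sgn +1
B: Δ = 2!·6!·2!/11! = 1/13860; Racah Σ t=0..0: t=0:+1/1440 = 1/1440; ⇒ 3j(4 2 4; 4 -1 -3)² = 7/165, sgn -1
I_A²/I_B² = (1/462)/(7/165) = 5/98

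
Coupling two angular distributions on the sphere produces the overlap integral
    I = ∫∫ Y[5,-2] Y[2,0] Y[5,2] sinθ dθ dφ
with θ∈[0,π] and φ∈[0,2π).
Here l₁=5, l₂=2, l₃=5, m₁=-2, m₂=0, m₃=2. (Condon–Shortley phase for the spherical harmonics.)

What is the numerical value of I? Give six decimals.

0.097044

Rules hold: Σm=0, L=12 even, 3≤5≤7.
N = 11·5·11 = 605
Δ = 2!·8!·2!/13! = 1/38610
Racah Σ t=0..2: t=0:+1/2880 t=1:−1/576 t=2:+1/2880 = -1/960
⇒ 3j(5 2 5; 0 0 0)² = 10/429, sgn +1
Racah Σ t=0..2: t=0:+1/20160 t=1:−1/1440 t=2:+1/2880 = -1/3360
⇒ 3j(5 2 5; -2 0 2)² = 6/715, sgn +1
4πI² = N·(3j₀)²·(3jₘ)² = 20/169
I = +1·√(0.118343/4π) = 0.09704356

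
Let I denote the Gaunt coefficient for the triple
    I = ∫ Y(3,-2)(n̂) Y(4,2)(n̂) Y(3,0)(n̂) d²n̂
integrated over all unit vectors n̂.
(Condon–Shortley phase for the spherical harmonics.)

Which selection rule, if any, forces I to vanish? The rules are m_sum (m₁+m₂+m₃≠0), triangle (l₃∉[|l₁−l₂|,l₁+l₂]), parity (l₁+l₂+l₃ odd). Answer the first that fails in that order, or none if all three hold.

azimuthal sum: -2 + 2 + 0 = 0  ✓
1 ≤ 3 ≤ 7 (triangle on l)  ✓
L = 3 + 4 + 3 = 10 (even)  ✓

none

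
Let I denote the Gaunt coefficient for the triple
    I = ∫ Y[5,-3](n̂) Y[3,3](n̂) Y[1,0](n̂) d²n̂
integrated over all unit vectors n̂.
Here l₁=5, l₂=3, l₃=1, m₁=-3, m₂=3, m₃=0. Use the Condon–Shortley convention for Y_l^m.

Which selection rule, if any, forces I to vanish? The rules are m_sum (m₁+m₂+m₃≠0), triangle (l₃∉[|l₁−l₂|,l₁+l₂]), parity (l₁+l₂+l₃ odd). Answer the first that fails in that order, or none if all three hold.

m₁+m₂+m₃ = -3 + 3 + 0 = 0  ✓
triangle: |5−3|=2 ≤ l₃=1 ≤ 5+3=8  ✗
parity: l₁+l₂+l₃ = 9 is odd

triangle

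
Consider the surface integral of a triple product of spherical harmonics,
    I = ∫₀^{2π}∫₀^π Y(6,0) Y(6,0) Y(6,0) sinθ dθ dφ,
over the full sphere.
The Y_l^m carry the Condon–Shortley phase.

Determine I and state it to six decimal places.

0.114507

Rules hold: Σm=0, L=18 even, 0≤6≤12.
N = 13·13·13 = 2197
Δ = 6!·6!·6!/19! = 1/325909584
Racah Σ t=0..6: t=0:+1/373248000 t=1:−1/1728000 t=2:+1/110592 t=3:−1/46656 t=4:+1/110592 t=5:−1/1728000 t=6:+1/373248000 = -7/1555200
⇒ 3j(6 6 6; 0 0 0)² = 400/46189, sgn -1
(m-triple is (0,0,0) — same symbol as above.)
4πI² = N·(3j₀)²·(3jₘ)² = 2080000/12623809
I = +1·√(0.164768/4π) = 0.11450687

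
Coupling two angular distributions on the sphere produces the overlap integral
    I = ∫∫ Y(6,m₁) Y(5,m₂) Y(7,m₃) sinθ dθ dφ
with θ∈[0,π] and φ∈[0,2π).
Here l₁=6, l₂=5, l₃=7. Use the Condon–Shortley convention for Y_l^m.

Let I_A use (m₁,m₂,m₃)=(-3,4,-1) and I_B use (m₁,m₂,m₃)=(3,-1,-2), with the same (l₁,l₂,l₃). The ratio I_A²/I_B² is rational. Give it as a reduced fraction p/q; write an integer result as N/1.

343/242

l's match ⇒ only the (l;m) 3-j factors differ between A and B.
A: triangle coeff Δ(6,5,7) = 1/174594420; Σ_t [3,4]: t=3:−1/6220800 t=4:+1/2073600 = 1/3110400; (3j)²=3136/230945 [(6 5 7; -3 4 -1)], sign=+1
B: triangle coeff Δ(6,5,7) = 1/174594420; Σ_t [0,3]: t=0:+1/829440 t=1:−1/311040 t=2:+1/967680 t=3:−1/29030400 = -11/10886400; (3j)²=1408/146965 [(6 5 7; 3 -1 -2)], sign=+1
I_A²/I_B² = (3136/230945)/(1408/146965) = 343/242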